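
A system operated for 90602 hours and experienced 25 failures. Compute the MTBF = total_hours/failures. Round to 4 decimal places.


total_hours = 90602
failures = 25
MTBF = 90602 / 25
MTBF = 3624.08

3624.08


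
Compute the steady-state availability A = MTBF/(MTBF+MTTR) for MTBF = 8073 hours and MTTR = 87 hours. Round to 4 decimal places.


MTBF = 8073
MTTR = 87
MTBF + MTTR = 8160
A = 8073 / 8160
A = 0.9893

0.9893


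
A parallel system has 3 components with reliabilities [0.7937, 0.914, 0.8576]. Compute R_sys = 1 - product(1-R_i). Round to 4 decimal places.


Components: [0.7937, 0.914, 0.8576]
(1 - 0.7937) = 0.2063, running product = 0.2063
(1 - 0.914) = 0.086, running product = 0.0177
(1 - 0.8576) = 0.1424, running product = 0.0025
Product of (1-R_i) = 0.0025
R_sys = 1 - 0.0025 = 0.9975

0.9975


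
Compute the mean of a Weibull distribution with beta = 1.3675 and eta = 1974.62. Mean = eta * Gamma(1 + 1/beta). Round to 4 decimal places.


beta = 1.3675, eta = 1974.62
1/beta = 0.7313
1 + 1/beta = 1.7313
Gamma(1.7313) = 0.9149
Mean = 1974.62 * 0.9149
Mean = 1806.6465

1806.6465


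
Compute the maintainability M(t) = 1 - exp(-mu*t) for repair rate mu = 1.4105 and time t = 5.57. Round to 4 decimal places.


mu = 1.4105, t = 5.57
mu * t = 1.4105 * 5.57 = 7.8565
exp(-7.8565) = 0.0004
M(t) = 1 - 0.0004
M(t) = 0.9996

0.9996


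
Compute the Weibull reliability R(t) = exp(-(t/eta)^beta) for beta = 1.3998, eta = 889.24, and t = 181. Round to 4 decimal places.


beta = 1.3998, eta = 889.24, t = 181
t/eta = 181 / 889.24 = 0.2035
(t/eta)^beta = 0.2035^1.3998 = 0.1077
R(t) = exp(-0.1077)
R(t) = 0.8979

0.8979


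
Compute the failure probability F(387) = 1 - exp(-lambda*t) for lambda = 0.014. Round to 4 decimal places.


lambda = 0.014, t = 387
lambda * t = 5.418
exp(-5.418) = 0.0044
F(t) = 1 - 0.0044
F(t) = 0.9956

0.9956


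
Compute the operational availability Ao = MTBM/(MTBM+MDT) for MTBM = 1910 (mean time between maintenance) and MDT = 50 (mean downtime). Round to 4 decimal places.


MTBM = 1910
MDT = 50
MTBM + MDT = 1960
Ao = 1910 / 1960
Ao = 0.9745

0.9745


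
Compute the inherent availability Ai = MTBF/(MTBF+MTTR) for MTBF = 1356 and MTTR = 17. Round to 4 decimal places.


MTBF = 1356
MTTR = 17
MTBF + MTTR = 1373
Ai = 1356 / 1373
Ai = 0.9876

0.9876


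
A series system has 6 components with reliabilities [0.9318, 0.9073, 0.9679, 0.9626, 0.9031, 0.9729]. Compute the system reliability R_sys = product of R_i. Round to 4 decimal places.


Components: [0.9318, 0.9073, 0.9679, 0.9626, 0.9031, 0.9729]
After component 1 (R=0.9318): product = 0.9318
After component 2 (R=0.9073): product = 0.8454
After component 3 (R=0.9679): product = 0.8183
After component 4 (R=0.9626): product = 0.7877
After component 5 (R=0.9031): product = 0.7114
After component 6 (R=0.9729): product = 0.6921
R_sys = 0.6921

0.6921


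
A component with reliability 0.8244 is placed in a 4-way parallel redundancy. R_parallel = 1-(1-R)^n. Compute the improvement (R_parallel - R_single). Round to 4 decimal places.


R_single = 0.8244, n = 4
1 - R_single = 0.1756
(1 - R_single)^n = 0.1756^4 = 0.001
R_parallel = 1 - 0.001 = 0.999
Improvement = 0.999 - 0.8244
Improvement = 0.1746

0.1746


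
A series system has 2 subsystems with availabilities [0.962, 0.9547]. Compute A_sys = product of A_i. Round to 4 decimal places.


Subsystems: [0.962, 0.9547]
After subsystem 1 (A=0.962): product = 0.962
After subsystem 2 (A=0.9547): product = 0.9184
A_sys = 0.9184

0.9184


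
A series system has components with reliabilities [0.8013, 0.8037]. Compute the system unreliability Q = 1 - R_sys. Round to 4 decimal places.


Components: [0.8013, 0.8037]
After component 1: product = 0.8013
After component 2: product = 0.644
R_sys = 0.644
Q = 1 - 0.644 = 0.356

0.356


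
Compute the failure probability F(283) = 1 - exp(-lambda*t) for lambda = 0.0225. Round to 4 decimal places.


lambda = 0.0225, t = 283
lambda * t = 6.3675
exp(-6.3675) = 0.0017
F(t) = 1 - 0.0017
F(t) = 0.9983

0.9983


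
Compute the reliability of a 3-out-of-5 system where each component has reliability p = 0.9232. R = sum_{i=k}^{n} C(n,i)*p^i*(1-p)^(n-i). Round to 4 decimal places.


k = 3, n = 5, p = 0.9232
i=3: C(5,3)=10 * 0.9232^3 * 0.0768^2 = 0.0464
i=4: C(5,4)=5 * 0.9232^4 * 0.0768^1 = 0.2789
i=5: C(5,5)=1 * 0.9232^5 * 0.0768^0 = 0.6706
R = sum of terms = 0.996

0.996


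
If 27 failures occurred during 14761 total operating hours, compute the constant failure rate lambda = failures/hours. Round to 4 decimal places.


failures = 27
total_hours = 14761
lambda = 27 / 14761
lambda = 0.0018

0.0018


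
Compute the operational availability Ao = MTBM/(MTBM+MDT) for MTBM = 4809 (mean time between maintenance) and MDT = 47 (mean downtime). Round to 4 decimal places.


MTBM = 4809
MDT = 47
MTBM + MDT = 4856
Ao = 4809 / 4856
Ao = 0.9903

0.9903


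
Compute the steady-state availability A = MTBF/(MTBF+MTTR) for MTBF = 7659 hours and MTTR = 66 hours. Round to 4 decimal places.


MTBF = 7659
MTTR = 66
MTBF + MTTR = 7725
A = 7659 / 7725
A = 0.9915

0.9915


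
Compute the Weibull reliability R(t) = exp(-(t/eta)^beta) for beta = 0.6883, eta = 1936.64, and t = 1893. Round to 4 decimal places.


beta = 0.6883, eta = 1936.64, t = 1893
t/eta = 1893 / 1936.64 = 0.9775
(t/eta)^beta = 0.9775^0.6883 = 0.9844
R(t) = exp(-0.9844)
R(t) = 0.3737

0.3737


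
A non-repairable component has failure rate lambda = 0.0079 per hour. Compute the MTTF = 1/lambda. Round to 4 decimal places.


lambda = 0.0079
MTTF = 1 / 0.0079
MTTF = 126.5823

126.5823


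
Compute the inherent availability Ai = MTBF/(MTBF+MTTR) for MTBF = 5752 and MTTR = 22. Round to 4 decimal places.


MTBF = 5752
MTTR = 22
MTBF + MTTR = 5774
Ai = 5752 / 5774
Ai = 0.9962

0.9962


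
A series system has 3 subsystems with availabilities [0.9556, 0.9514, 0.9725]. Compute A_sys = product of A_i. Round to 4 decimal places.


Subsystems: [0.9556, 0.9514, 0.9725]
After subsystem 1 (A=0.9556): product = 0.9556
After subsystem 2 (A=0.9514): product = 0.9092
After subsystem 3 (A=0.9725): product = 0.8842
A_sys = 0.8842

0.8842


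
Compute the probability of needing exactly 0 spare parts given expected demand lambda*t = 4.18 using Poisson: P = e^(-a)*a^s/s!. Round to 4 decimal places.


a = 4.18, s = 0
e^(-a) = e^(-4.18) = 0.0153
a^s = 4.18^0 = 1.0
s! = 1
P = 0.0153 * 1.0 / 1
P = 0.0153

0.0153


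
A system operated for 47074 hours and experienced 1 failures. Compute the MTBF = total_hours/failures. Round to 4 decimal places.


total_hours = 47074
failures = 1
MTBF = 47074 / 1
MTBF = 47074.0

47074.0


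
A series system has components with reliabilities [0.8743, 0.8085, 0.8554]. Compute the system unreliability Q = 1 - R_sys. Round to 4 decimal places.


Components: [0.8743, 0.8085, 0.8554]
After component 1: product = 0.8743
After component 2: product = 0.7069
After component 3: product = 0.6047
R_sys = 0.6047
Q = 1 - 0.6047 = 0.3953

0.3953


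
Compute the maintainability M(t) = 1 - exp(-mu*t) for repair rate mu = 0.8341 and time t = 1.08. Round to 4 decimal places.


mu = 0.8341, t = 1.08
mu * t = 0.8341 * 1.08 = 0.9008
exp(-0.9008) = 0.4062
M(t) = 1 - 0.4062
M(t) = 0.5938

0.5938


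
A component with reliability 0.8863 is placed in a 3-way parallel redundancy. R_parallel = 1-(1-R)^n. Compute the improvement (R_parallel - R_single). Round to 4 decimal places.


R_single = 0.8863, n = 3
1 - R_single = 0.1137
(1 - R_single)^n = 0.1137^3 = 0.0015
R_parallel = 1 - 0.0015 = 0.9985
Improvement = 0.9985 - 0.8863
Improvement = 0.1122

0.1122


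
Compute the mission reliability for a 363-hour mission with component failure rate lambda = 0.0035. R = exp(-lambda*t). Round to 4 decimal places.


lambda = 0.0035
mission_time = 363
lambda * t = 0.0035 * 363 = 1.2705
R = exp(-1.2705)
R = 0.2807

0.2807


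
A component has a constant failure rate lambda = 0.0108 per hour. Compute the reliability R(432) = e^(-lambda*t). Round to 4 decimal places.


lambda = 0.0108
t = 432
lambda * t = 4.6656
R(t) = e^(-4.6656)
R(t) = 0.0094

0.0094


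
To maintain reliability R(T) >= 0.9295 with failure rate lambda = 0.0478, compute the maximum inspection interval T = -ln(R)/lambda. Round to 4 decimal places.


R_target = 0.9295
lambda = 0.0478
-ln(0.9295) = 0.0731
T = 0.0731 / 0.0478
T = 1.5295

1.5295


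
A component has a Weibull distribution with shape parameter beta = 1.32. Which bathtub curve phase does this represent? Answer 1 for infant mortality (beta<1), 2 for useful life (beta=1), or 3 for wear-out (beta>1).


beta = 1.32
Compare beta to 1:
beta < 1 => infant mortality (phase 1)
beta = 1 => useful life (phase 2)
beta > 1 => wear-out (phase 3)
Since beta = 1.32, this is wear-out (increasing failure rate)
Phase = 3

3


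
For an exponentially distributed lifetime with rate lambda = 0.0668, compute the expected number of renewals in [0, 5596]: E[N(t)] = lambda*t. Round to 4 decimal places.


lambda = 0.0668
t = 5596
E[N(t)] = lambda * t
E[N(t)] = 0.0668 * 5596
E[N(t)] = 373.8128

373.8128


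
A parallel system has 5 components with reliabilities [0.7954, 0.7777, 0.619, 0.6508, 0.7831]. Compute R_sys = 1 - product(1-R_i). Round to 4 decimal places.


Components: [0.7954, 0.7777, 0.619, 0.6508, 0.7831]
(1 - 0.7954) = 0.2046, running product = 0.2046
(1 - 0.7777) = 0.2223, running product = 0.0455
(1 - 0.619) = 0.381, running product = 0.0173
(1 - 0.6508) = 0.3492, running product = 0.0061
(1 - 0.7831) = 0.2169, running product = 0.0013
Product of (1-R_i) = 0.0013
R_sys = 1 - 0.0013 = 0.9987

0.9987


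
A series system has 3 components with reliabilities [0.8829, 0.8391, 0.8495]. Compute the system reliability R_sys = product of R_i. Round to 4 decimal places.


Components: [0.8829, 0.8391, 0.8495]
After component 1 (R=0.8829): product = 0.8829
After component 2 (R=0.8391): product = 0.7408
After component 3 (R=0.8495): product = 0.6293
R_sys = 0.6293

0.6293


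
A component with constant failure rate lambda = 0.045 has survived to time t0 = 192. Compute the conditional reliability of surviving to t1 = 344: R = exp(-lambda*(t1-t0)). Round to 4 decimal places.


lambda = 0.045
t0 = 192, t1 = 344
t1 - t0 = 152
lambda * (t1-t0) = 0.045 * 152 = 6.84
R = exp(-6.84)
R = 0.0011

0.0011


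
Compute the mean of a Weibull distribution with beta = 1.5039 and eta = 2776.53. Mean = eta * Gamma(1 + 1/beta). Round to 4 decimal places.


beta = 1.5039, eta = 2776.53
1/beta = 0.6649
1 + 1/beta = 1.6649
Gamma(1.6649) = 0.9025
Mean = 2776.53 * 0.9025
Mean = 2505.7149

2505.7149


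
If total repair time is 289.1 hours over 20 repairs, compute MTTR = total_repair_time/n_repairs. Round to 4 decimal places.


total_repair_time = 289.1
n_repairs = 20
MTTR = 289.1 / 20
MTTR = 14.455

14.455


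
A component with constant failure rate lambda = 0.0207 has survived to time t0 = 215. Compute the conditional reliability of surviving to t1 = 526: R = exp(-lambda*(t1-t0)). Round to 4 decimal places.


lambda = 0.0207
t0 = 215, t1 = 526
t1 - t0 = 311
lambda * (t1-t0) = 0.0207 * 311 = 6.4377
R = exp(-6.4377)
R = 0.0016

0.0016


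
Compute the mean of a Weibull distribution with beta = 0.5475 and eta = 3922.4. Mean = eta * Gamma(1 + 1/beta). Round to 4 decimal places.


beta = 0.5475, eta = 3922.4
1/beta = 1.8265
1 + 1/beta = 2.8265
Gamma(2.8265) = 1.7145
Mean = 3922.4 * 1.7145
Mean = 6724.9011

6724.9011


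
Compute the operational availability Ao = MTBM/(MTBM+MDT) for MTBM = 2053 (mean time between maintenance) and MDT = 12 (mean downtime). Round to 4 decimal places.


MTBM = 2053
MDT = 12
MTBM + MDT = 2065
Ao = 2053 / 2065
Ao = 0.9942

0.9942


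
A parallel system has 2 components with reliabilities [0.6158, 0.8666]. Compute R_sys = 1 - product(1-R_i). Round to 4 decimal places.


Components: [0.6158, 0.8666]
(1 - 0.6158) = 0.3842, running product = 0.3842
(1 - 0.8666) = 0.1334, running product = 0.0513
Product of (1-R_i) = 0.0513
R_sys = 1 - 0.0513 = 0.9487

0.9487


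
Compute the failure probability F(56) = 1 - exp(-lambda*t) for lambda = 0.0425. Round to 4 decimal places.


lambda = 0.0425, t = 56
lambda * t = 2.38
exp(-2.38) = 0.0926
F(t) = 1 - 0.0926
F(t) = 0.9074

0.9074


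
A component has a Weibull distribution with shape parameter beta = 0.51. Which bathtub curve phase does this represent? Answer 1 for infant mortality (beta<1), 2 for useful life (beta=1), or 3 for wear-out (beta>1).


beta = 0.51
Compare beta to 1:
beta < 1 => infant mortality (phase 1)
beta = 1 => useful life (phase 2)
beta > 1 => wear-out (phase 3)
Since beta = 0.51, this is infant mortality (decreasing failure rate)
Phase = 1

1


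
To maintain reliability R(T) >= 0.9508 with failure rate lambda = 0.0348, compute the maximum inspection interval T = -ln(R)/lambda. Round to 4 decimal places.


R_target = 0.9508
lambda = 0.0348
-ln(0.9508) = 0.0505
T = 0.0505 / 0.0348
T = 1.4498

1.4498


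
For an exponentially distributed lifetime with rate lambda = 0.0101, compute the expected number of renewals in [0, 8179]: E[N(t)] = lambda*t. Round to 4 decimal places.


lambda = 0.0101
t = 8179
E[N(t)] = lambda * t
E[N(t)] = 0.0101 * 8179
E[N(t)] = 82.6079

82.6079


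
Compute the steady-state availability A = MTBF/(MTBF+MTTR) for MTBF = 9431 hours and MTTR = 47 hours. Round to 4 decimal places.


MTBF = 9431
MTTR = 47
MTBF + MTTR = 9478
A = 9431 / 9478
A = 0.995

0.995


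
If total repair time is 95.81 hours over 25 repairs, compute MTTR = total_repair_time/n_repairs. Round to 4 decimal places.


total_repair_time = 95.81
n_repairs = 25
MTTR = 95.81 / 25
MTTR = 3.8324

3.8324


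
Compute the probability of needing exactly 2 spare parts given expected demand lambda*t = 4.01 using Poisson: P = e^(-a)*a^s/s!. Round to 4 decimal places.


a = 4.01, s = 2
e^(-a) = e^(-4.01) = 0.0181
a^s = 4.01^2 = 16.0801
s! = 2
P = 0.0181 * 16.0801 / 2
P = 0.1458

0.1458


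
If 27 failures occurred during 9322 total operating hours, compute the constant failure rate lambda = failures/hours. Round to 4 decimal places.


failures = 27
total_hours = 9322
lambda = 27 / 9322
lambda = 0.0029

0.0029


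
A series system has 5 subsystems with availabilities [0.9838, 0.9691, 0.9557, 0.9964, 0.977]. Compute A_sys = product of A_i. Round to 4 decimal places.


Subsystems: [0.9838, 0.9691, 0.9557, 0.9964, 0.977]
After subsystem 1 (A=0.9838): product = 0.9838
After subsystem 2 (A=0.9691): product = 0.9534
After subsystem 3 (A=0.9557): product = 0.9112
After subsystem 4 (A=0.9964): product = 0.9079
After subsystem 5 (A=0.977): product = 0.887
A_sys = 0.887

0.887


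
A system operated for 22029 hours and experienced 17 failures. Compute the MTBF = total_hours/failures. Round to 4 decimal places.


total_hours = 22029
failures = 17
MTBF = 22029 / 17
MTBF = 1295.8235

1295.8235


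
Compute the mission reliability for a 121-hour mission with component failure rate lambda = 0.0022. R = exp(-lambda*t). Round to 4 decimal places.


lambda = 0.0022
mission_time = 121
lambda * t = 0.0022 * 121 = 0.2662
R = exp(-0.2662)
R = 0.7663

0.7663


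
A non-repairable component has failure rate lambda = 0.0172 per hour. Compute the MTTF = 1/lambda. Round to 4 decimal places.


lambda = 0.0172
MTTF = 1 / 0.0172
MTTF = 58.1395

58.1395


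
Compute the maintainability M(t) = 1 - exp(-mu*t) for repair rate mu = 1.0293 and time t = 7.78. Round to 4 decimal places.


mu = 1.0293, t = 7.78
mu * t = 1.0293 * 7.78 = 8.008
exp(-8.008) = 0.0003
M(t) = 1 - 0.0003
M(t) = 0.9997

0.9997


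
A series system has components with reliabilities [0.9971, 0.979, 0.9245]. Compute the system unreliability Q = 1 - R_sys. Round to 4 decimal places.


Components: [0.9971, 0.979, 0.9245]
After component 1: product = 0.9971
After component 2: product = 0.9762
After component 3: product = 0.9025
R_sys = 0.9025
Q = 1 - 0.9025 = 0.0975

0.0975


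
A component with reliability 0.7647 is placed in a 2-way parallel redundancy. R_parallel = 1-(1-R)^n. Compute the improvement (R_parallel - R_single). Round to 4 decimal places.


R_single = 0.7647, n = 2
1 - R_single = 0.2353
(1 - R_single)^n = 0.2353^2 = 0.0554
R_parallel = 1 - 0.0554 = 0.9446
Improvement = 0.9446 - 0.7647
Improvement = 0.1799

0.1799


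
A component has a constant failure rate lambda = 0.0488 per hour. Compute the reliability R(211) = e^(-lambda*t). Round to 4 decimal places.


lambda = 0.0488
t = 211
lambda * t = 10.2968
R(t) = e^(-10.2968)
R(t) = 0.0

0.0


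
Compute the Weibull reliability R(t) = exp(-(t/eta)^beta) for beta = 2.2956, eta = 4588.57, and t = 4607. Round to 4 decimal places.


beta = 2.2956, eta = 4588.57, t = 4607
t/eta = 4607 / 4588.57 = 1.004
(t/eta)^beta = 1.004^2.2956 = 1.0092
R(t) = exp(-1.0092)
R(t) = 0.3645

0.3645


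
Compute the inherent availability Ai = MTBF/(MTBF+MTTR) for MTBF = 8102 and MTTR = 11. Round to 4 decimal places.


MTBF = 8102
MTTR = 11
MTBF + MTTR = 8113
Ai = 8102 / 8113
Ai = 0.9986

0.9986


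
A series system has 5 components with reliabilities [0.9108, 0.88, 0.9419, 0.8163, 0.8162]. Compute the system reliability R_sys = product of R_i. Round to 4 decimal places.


Components: [0.9108, 0.88, 0.9419, 0.8163, 0.8162]
After component 1 (R=0.9108): product = 0.9108
After component 2 (R=0.88): product = 0.8015
After component 3 (R=0.9419): product = 0.7549
After component 4 (R=0.8163): product = 0.6163
After component 5 (R=0.8162): product = 0.503
R_sys = 0.503

0.503


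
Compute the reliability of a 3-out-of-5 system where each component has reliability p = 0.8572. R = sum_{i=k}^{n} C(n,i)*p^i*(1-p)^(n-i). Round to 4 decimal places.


k = 3, n = 5, p = 0.8572
i=3: C(5,3)=10 * 0.8572^3 * 0.1428^2 = 0.1284
i=4: C(5,4)=5 * 0.8572^4 * 0.1428^1 = 0.3855
i=5: C(5,5)=1 * 0.8572^5 * 0.1428^0 = 0.4628
R = sum of terms = 0.9768

0.9768


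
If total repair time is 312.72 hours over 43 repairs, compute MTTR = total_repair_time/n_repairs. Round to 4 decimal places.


total_repair_time = 312.72
n_repairs = 43
MTTR = 312.72 / 43
MTTR = 7.2726

7.2726


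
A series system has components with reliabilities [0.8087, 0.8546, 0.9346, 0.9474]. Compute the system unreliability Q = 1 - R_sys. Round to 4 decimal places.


Components: [0.8087, 0.8546, 0.9346, 0.9474]
After component 1: product = 0.8087
After component 2: product = 0.6911
After component 3: product = 0.6459
After component 4: product = 0.6119
R_sys = 0.6119
Q = 1 - 0.6119 = 0.3881

0.3881


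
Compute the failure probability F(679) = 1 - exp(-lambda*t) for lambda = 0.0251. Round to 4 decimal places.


lambda = 0.0251, t = 679
lambda * t = 17.0429
exp(-17.0429) = 0.0
F(t) = 1 - 0.0
F(t) = 1.0

1.0


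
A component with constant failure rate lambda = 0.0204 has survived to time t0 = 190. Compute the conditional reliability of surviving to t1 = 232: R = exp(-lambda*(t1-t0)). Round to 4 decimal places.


lambda = 0.0204
t0 = 190, t1 = 232
t1 - t0 = 42
lambda * (t1-t0) = 0.0204 * 42 = 0.8568
R = exp(-0.8568)
R = 0.4245

0.4245


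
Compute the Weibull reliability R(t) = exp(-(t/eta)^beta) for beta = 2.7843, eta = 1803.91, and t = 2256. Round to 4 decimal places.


beta = 2.7843, eta = 1803.91, t = 2256
t/eta = 2256 / 1803.91 = 1.2506
(t/eta)^beta = 1.2506^2.7843 = 1.8639
R(t) = exp(-1.8639)
R(t) = 0.1551

0.1551


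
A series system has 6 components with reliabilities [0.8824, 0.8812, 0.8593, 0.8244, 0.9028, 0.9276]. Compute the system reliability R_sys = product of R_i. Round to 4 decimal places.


Components: [0.8824, 0.8812, 0.8593, 0.8244, 0.9028, 0.9276]
After component 1 (R=0.8824): product = 0.8824
After component 2 (R=0.8812): product = 0.7776
After component 3 (R=0.8593): product = 0.6682
After component 4 (R=0.8244): product = 0.5508
After component 5 (R=0.9028): product = 0.4973
After component 6 (R=0.9276): product = 0.4613
R_sys = 0.4613

0.4613


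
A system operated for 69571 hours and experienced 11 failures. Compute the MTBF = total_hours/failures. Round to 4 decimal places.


total_hours = 69571
failures = 11
MTBF = 69571 / 11
MTBF = 6324.6364

6324.6364


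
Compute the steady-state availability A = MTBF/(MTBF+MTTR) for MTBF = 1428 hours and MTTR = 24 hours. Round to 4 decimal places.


MTBF = 1428
MTTR = 24
MTBF + MTTR = 1452
A = 1428 / 1452
A = 0.9835

0.9835


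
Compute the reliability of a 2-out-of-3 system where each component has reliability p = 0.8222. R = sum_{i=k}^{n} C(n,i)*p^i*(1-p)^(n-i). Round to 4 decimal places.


k = 2, n = 3, p = 0.8222
i=2: C(3,2)=3 * 0.8222^2 * 0.1778^1 = 0.3606
i=3: C(3,3)=1 * 0.8222^3 * 0.1778^0 = 0.5558
R = sum of terms = 0.9164

0.9164


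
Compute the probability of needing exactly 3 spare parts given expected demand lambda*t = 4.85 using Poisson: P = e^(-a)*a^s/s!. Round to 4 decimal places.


a = 4.85, s = 3
e^(-a) = e^(-4.85) = 0.0078
a^s = 4.85^3 = 114.0841
s! = 6
P = 0.0078 * 114.0841 / 6
P = 0.1488

0.1488


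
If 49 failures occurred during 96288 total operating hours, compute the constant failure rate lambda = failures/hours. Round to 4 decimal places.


failures = 49
total_hours = 96288
lambda = 49 / 96288
lambda = 0.0005

0.0005


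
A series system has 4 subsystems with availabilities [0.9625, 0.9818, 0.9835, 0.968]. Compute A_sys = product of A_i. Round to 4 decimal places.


Subsystems: [0.9625, 0.9818, 0.9835, 0.968]
After subsystem 1 (A=0.9625): product = 0.9625
After subsystem 2 (A=0.9818): product = 0.945
After subsystem 3 (A=0.9835): product = 0.9294
After subsystem 4 (A=0.968): product = 0.8996
A_sys = 0.8996

0.8996


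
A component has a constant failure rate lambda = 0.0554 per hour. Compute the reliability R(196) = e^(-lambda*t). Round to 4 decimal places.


lambda = 0.0554
t = 196
lambda * t = 10.8584
R(t) = e^(-10.8584)
R(t) = 0.0

0.0


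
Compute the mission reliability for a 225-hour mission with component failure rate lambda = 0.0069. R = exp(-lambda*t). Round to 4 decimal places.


lambda = 0.0069
mission_time = 225
lambda * t = 0.0069 * 225 = 1.5525
R = exp(-1.5525)
R = 0.2117

0.2117


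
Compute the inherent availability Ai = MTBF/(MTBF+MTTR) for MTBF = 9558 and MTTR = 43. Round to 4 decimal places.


MTBF = 9558
MTTR = 43
MTBF + MTTR = 9601
Ai = 9558 / 9601
Ai = 0.9955

0.9955


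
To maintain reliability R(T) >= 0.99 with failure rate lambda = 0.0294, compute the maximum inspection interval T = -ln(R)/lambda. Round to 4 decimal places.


R_target = 0.99
lambda = 0.0294
-ln(0.99) = 0.0101
T = 0.0101 / 0.0294
T = 0.3418

0.3418


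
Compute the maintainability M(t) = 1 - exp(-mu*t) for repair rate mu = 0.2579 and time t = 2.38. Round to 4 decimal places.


mu = 0.2579, t = 2.38
mu * t = 0.2579 * 2.38 = 0.6138
exp(-0.6138) = 0.5413
M(t) = 1 - 0.5413
M(t) = 0.4587

0.4587


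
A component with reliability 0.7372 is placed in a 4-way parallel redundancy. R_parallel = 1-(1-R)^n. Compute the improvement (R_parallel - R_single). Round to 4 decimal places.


R_single = 0.7372, n = 4
1 - R_single = 0.2628
(1 - R_single)^n = 0.2628^4 = 0.0048
R_parallel = 1 - 0.0048 = 0.9952
Improvement = 0.9952 - 0.7372
Improvement = 0.258

0.258


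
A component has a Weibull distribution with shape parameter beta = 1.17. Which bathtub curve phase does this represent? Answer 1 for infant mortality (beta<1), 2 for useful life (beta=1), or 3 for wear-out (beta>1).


beta = 1.17
Compare beta to 1:
beta < 1 => infant mortality (phase 1)
beta = 1 => useful life (phase 2)
beta > 1 => wear-out (phase 3)
Since beta = 1.17, this is wear-out (increasing failure rate)
Phase = 3

3


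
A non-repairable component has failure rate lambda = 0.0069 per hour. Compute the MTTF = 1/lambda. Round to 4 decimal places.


lambda = 0.0069
MTTF = 1 / 0.0069
MTTF = 144.9275

144.9275


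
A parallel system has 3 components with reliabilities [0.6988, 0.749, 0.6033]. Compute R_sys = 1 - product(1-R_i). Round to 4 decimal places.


Components: [0.6988, 0.749, 0.6033]
(1 - 0.6988) = 0.3012, running product = 0.3012
(1 - 0.749) = 0.251, running product = 0.0756
(1 - 0.6033) = 0.3967, running product = 0.03
Product of (1-R_i) = 0.03
R_sys = 1 - 0.03 = 0.97

0.97


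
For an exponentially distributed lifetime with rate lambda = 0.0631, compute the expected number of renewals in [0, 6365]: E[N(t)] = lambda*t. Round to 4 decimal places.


lambda = 0.0631
t = 6365
E[N(t)] = lambda * t
E[N(t)] = 0.0631 * 6365
E[N(t)] = 401.6315

401.6315


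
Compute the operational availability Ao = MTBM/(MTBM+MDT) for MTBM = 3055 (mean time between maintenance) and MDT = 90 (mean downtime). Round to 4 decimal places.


MTBM = 3055
MDT = 90
MTBM + MDT = 3145
Ao = 3055 / 3145
Ao = 0.9714

0.9714


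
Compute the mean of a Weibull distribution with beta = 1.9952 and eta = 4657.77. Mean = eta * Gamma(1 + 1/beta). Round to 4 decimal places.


beta = 1.9952, eta = 4657.77
1/beta = 0.5012
1 + 1/beta = 1.5012
Gamma(1.5012) = 0.8863
Mean = 4657.77 * 0.8863
Mean = 4128.0252

4128.0252


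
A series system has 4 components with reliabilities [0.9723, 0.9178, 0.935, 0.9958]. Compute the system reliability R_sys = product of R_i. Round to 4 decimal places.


Components: [0.9723, 0.9178, 0.935, 0.9958]
After component 1 (R=0.9723): product = 0.9723
After component 2 (R=0.9178): product = 0.8924
After component 3 (R=0.935): product = 0.8344
After component 4 (R=0.9958): product = 0.8309
R_sys = 0.8309

0.8309


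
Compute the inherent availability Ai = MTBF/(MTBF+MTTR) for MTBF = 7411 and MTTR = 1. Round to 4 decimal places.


MTBF = 7411
MTTR = 1
MTBF + MTTR = 7412
Ai = 7411 / 7412
Ai = 0.9999

0.9999


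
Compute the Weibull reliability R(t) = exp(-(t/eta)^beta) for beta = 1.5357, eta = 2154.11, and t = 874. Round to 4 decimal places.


beta = 1.5357, eta = 2154.11, t = 874
t/eta = 874 / 2154.11 = 0.4057
(t/eta)^beta = 0.4057^1.5357 = 0.2503
R(t) = exp(-0.2503)
R(t) = 0.7786

0.7786


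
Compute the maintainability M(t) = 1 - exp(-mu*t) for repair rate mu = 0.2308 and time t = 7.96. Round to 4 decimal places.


mu = 0.2308, t = 7.96
mu * t = 0.2308 * 7.96 = 1.8372
exp(-1.8372) = 0.1593
M(t) = 1 - 0.1593
M(t) = 0.8407

0.8407


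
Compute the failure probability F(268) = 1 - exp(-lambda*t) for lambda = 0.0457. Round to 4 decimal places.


lambda = 0.0457, t = 268
lambda * t = 12.2476
exp(-12.2476) = 0.0
F(t) = 1 - 0.0
F(t) = 1.0

1.0


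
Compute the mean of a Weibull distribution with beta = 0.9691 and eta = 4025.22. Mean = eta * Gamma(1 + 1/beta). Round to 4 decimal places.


beta = 0.9691, eta = 4025.22
1/beta = 1.0319
1 + 1/beta = 2.0319
Gamma(2.0319) = 1.0139
Mean = 4025.22 * 1.0139
Mean = 4081.1787

4081.1787


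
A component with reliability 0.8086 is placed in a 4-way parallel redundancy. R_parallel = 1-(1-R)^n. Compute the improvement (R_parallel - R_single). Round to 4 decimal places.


R_single = 0.8086, n = 4
1 - R_single = 0.1914
(1 - R_single)^n = 0.1914^4 = 0.0013
R_parallel = 1 - 0.0013 = 0.9987
Improvement = 0.9987 - 0.8086
Improvement = 0.1901

0.1901


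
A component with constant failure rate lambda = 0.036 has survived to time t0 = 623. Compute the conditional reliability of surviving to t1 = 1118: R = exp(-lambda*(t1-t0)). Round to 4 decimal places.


lambda = 0.036
t0 = 623, t1 = 1118
t1 - t0 = 495
lambda * (t1-t0) = 0.036 * 495 = 17.82
R = exp(-17.82)
R = 0.0

0.0


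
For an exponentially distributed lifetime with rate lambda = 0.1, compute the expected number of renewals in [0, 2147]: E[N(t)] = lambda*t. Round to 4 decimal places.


lambda = 0.1
t = 2147
E[N(t)] = lambda * t
E[N(t)] = 0.1 * 2147
E[N(t)] = 214.7

214.7


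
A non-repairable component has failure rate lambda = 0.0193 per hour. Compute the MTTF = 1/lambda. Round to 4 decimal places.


lambda = 0.0193
MTTF = 1 / 0.0193
MTTF = 51.8135

51.8135


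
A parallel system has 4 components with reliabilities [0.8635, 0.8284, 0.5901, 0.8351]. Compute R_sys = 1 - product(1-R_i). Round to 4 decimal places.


Components: [0.8635, 0.8284, 0.5901, 0.8351]
(1 - 0.8635) = 0.1365, running product = 0.1365
(1 - 0.8284) = 0.1716, running product = 0.0234
(1 - 0.5901) = 0.4099, running product = 0.0096
(1 - 0.8351) = 0.1649, running product = 0.0016
Product of (1-R_i) = 0.0016
R_sys = 1 - 0.0016 = 0.9984

0.9984


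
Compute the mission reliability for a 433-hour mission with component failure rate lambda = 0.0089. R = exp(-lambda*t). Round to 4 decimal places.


lambda = 0.0089
mission_time = 433
lambda * t = 0.0089 * 433 = 3.8537
R = exp(-3.8537)
R = 0.0212

0.0212


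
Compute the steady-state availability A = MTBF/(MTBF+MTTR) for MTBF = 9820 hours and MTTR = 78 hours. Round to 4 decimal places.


MTBF = 9820
MTTR = 78
MTBF + MTTR = 9898
A = 9820 / 9898
A = 0.9921

0.9921


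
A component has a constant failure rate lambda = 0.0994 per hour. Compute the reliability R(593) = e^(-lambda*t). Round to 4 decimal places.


lambda = 0.0994
t = 593
lambda * t = 58.9442
R(t) = e^(-58.9442)
R(t) = 0.0

0.0


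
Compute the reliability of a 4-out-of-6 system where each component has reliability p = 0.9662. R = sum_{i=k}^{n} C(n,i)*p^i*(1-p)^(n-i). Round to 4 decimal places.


k = 4, n = 6, p = 0.9662
i=4: C(6,4)=15 * 0.9662^4 * 0.0338^2 = 0.0149
i=5: C(6,5)=6 * 0.9662^5 * 0.0338^1 = 0.1708
i=6: C(6,6)=1 * 0.9662^6 * 0.0338^0 = 0.8136
R = sum of terms = 0.9993

0.9993


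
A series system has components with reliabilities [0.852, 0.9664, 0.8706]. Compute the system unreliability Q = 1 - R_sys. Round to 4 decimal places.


Components: [0.852, 0.9664, 0.8706]
After component 1: product = 0.852
After component 2: product = 0.8234
After component 3: product = 0.7168
R_sys = 0.7168
Q = 1 - 0.7168 = 0.2832

0.2832


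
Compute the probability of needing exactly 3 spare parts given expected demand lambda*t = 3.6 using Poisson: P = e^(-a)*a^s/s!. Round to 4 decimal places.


a = 3.6, s = 3
e^(-a) = e^(-3.6) = 0.0273
a^s = 3.6^3 = 46.656
s! = 6
P = 0.0273 * 46.656 / 6
P = 0.2125

0.2125


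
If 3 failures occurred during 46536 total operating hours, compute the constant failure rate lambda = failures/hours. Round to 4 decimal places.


failures = 3
total_hours = 46536
lambda = 3 / 46536
lambda = 0.0001

0.0001


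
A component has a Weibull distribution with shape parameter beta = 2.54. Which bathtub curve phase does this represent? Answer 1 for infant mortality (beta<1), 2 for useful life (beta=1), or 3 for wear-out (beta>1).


beta = 2.54
Compare beta to 1:
beta < 1 => infant mortality (phase 1)
beta = 1 => useful life (phase 2)
beta > 1 => wear-out (phase 3)
Since beta = 2.54, this is wear-out (increasing failure rate)
Phase = 3

3


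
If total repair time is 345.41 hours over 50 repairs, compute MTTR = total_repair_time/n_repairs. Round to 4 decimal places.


total_repair_time = 345.41
n_repairs = 50
MTTR = 345.41 / 50
MTTR = 6.9082

6.9082


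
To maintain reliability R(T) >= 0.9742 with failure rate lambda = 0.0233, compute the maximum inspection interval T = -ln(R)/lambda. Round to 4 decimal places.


R_target = 0.9742
lambda = 0.0233
-ln(0.9742) = 0.0261
T = 0.0261 / 0.0233
T = 1.1218

1.1218


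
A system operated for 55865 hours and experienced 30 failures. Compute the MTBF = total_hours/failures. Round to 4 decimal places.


total_hours = 55865
failures = 30
MTBF = 55865 / 30
MTBF = 1862.1667

1862.1667


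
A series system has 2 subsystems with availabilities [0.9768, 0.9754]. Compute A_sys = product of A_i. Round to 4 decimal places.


Subsystems: [0.9768, 0.9754]
After subsystem 1 (A=0.9768): product = 0.9768
After subsystem 2 (A=0.9754): product = 0.9528
A_sys = 0.9528

0.9528


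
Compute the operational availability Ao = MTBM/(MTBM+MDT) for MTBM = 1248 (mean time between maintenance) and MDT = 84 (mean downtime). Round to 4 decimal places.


MTBM = 1248
MDT = 84
MTBM + MDT = 1332
Ao = 1248 / 1332
Ao = 0.9369

0.9369


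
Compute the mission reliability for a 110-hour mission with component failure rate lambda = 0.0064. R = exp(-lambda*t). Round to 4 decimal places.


lambda = 0.0064
mission_time = 110
lambda * t = 0.0064 * 110 = 0.704
R = exp(-0.704)
R = 0.4946

0.4946


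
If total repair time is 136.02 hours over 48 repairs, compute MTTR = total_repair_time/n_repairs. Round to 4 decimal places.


total_repair_time = 136.02
n_repairs = 48
MTTR = 136.02 / 48
MTTR = 2.8338

2.8338


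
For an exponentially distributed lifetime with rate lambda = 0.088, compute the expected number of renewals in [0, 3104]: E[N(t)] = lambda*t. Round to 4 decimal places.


lambda = 0.088
t = 3104
E[N(t)] = lambda * t
E[N(t)] = 0.088 * 3104
E[N(t)] = 273.152

273.152


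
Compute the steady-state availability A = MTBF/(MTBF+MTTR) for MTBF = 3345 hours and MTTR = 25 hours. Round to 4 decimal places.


MTBF = 3345
MTTR = 25
MTBF + MTTR = 3370
A = 3345 / 3370
A = 0.9926

0.9926


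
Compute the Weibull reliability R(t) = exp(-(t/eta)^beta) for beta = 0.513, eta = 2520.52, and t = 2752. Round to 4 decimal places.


beta = 0.513, eta = 2520.52, t = 2752
t/eta = 2752 / 2520.52 = 1.0918
(t/eta)^beta = 1.0918^0.513 = 1.0461
R(t) = exp(-1.0461)
R(t) = 0.3513

0.3513


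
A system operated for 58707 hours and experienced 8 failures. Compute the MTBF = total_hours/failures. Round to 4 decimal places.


total_hours = 58707
failures = 8
MTBF = 58707 / 8
MTBF = 7338.375

7338.375


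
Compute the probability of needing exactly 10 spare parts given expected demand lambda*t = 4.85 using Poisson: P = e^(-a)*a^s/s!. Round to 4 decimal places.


a = 4.85, s = 10
e^(-a) = e^(-4.85) = 0.0078
a^s = 4.85^10 = 7201407.4892
s! = 3628800
P = 0.0078 * 7201407.4892 / 3628800
P = 0.0155

0.0155


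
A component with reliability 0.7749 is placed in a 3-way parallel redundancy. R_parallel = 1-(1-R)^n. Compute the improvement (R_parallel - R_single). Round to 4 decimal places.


R_single = 0.7749, n = 3
1 - R_single = 0.2251
(1 - R_single)^n = 0.2251^3 = 0.0114
R_parallel = 1 - 0.0114 = 0.9886
Improvement = 0.9886 - 0.7749
Improvement = 0.2137

0.2137


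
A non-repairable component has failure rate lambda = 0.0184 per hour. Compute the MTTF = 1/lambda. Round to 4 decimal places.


lambda = 0.0184
MTTF = 1 / 0.0184
MTTF = 54.3478

54.3478


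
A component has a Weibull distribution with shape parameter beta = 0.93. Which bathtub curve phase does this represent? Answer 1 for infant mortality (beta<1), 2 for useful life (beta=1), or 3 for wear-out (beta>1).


beta = 0.93
Compare beta to 1:
beta < 1 => infant mortality (phase 1)
beta = 1 => useful life (phase 2)
beta > 1 => wear-out (phase 3)
Since beta = 0.93, this is infant mortality (decreasing failure rate)
Phase = 1

1


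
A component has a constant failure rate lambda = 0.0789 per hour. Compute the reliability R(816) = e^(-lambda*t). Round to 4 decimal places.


lambda = 0.0789
t = 816
lambda * t = 64.3824
R(t) = e^(-64.3824)
R(t) = 0.0

0.0


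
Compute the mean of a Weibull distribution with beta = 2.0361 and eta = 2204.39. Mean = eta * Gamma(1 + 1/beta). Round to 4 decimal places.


beta = 2.0361, eta = 2204.39
1/beta = 0.4911
1 + 1/beta = 1.4911
Gamma(1.4911) = 0.886
Mean = 2204.39 * 0.886
Mean = 1953.0298

1953.0298


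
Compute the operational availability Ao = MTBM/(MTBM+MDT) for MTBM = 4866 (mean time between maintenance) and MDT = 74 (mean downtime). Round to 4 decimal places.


MTBM = 4866
MDT = 74
MTBM + MDT = 4940
Ao = 4866 / 4940
Ao = 0.985

0.985


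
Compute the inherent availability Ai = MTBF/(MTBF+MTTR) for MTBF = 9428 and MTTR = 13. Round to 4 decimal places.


MTBF = 9428
MTTR = 13
MTBF + MTTR = 9441
Ai = 9428 / 9441
Ai = 0.9986

0.9986


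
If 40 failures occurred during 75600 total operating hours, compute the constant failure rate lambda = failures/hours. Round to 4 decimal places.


failures = 40
total_hours = 75600
lambda = 40 / 75600
lambda = 0.0005

0.0005


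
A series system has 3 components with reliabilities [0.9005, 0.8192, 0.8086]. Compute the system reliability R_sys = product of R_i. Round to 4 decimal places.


Components: [0.9005, 0.8192, 0.8086]
After component 1 (R=0.9005): product = 0.9005
After component 2 (R=0.8192): product = 0.7377
After component 3 (R=0.8086): product = 0.5965
R_sys = 0.5965

0.5965


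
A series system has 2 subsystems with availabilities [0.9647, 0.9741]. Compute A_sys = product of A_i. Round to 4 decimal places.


Subsystems: [0.9647, 0.9741]
After subsystem 1 (A=0.9647): product = 0.9647
After subsystem 2 (A=0.9741): product = 0.9397
A_sys = 0.9397

0.9397


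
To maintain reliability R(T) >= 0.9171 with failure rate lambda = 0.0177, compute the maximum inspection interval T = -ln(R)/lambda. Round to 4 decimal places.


R_target = 0.9171
lambda = 0.0177
-ln(0.9171) = 0.0865
T = 0.0865 / 0.0177
T = 4.8892

4.8892


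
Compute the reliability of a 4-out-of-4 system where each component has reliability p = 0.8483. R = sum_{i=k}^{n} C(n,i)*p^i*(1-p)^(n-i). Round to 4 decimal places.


k = 4, n = 4, p = 0.8483
i=4: C(4,4)=1 * 0.8483^4 * 0.1517^0 = 0.5178
R = sum of terms = 0.5178

0.5178


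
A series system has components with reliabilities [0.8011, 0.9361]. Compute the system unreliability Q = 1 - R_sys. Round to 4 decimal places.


Components: [0.8011, 0.9361]
After component 1: product = 0.8011
After component 2: product = 0.7499
R_sys = 0.7499
Q = 1 - 0.7499 = 0.2501

0.2501


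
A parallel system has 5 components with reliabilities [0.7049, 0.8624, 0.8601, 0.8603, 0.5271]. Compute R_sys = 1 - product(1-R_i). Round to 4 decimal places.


Components: [0.7049, 0.8624, 0.8601, 0.8603, 0.5271]
(1 - 0.7049) = 0.2951, running product = 0.2951
(1 - 0.8624) = 0.1376, running product = 0.0406
(1 - 0.8601) = 0.1399, running product = 0.0057
(1 - 0.8603) = 0.1397, running product = 0.0008
(1 - 0.5271) = 0.4729, running product = 0.0004
Product of (1-R_i) = 0.0004
R_sys = 1 - 0.0004 = 0.9996

0.9996


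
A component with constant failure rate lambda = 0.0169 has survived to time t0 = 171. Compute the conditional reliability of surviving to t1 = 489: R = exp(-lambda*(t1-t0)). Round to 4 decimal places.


lambda = 0.0169
t0 = 171, t1 = 489
t1 - t0 = 318
lambda * (t1-t0) = 0.0169 * 318 = 5.3742
R = exp(-5.3742)
R = 0.0046

0.0046


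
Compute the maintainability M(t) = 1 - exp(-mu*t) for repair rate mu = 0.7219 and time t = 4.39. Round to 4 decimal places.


mu = 0.7219, t = 4.39
mu * t = 0.7219 * 4.39 = 3.1691
exp(-3.1691) = 0.042
M(t) = 1 - 0.042
M(t) = 0.958

0.958


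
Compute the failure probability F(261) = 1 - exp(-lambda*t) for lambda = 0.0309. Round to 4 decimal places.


lambda = 0.0309, t = 261
lambda * t = 8.0649
exp(-8.0649) = 0.0003
F(t) = 1 - 0.0003
F(t) = 0.9997

0.9997


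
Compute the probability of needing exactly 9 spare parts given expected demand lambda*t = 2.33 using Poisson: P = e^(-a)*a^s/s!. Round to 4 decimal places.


a = 2.33, s = 9
e^(-a) = e^(-2.33) = 0.0973
a^s = 2.33^9 = 2023.9664
s! = 362880
P = 0.0973 * 2023.9664 / 362880
P = 0.0005

0.0005


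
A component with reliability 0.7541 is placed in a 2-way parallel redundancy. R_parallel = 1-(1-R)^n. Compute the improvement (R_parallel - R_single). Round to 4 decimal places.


R_single = 0.7541, n = 2
1 - R_single = 0.2459
(1 - R_single)^n = 0.2459^2 = 0.0605
R_parallel = 1 - 0.0605 = 0.9395
Improvement = 0.9395 - 0.7541
Improvement = 0.1854

0.1854


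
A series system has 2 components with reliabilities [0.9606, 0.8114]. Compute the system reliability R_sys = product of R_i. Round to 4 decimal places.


Components: [0.9606, 0.8114]
After component 1 (R=0.9606): product = 0.9606
After component 2 (R=0.8114): product = 0.7794
R_sys = 0.7794

0.7794
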